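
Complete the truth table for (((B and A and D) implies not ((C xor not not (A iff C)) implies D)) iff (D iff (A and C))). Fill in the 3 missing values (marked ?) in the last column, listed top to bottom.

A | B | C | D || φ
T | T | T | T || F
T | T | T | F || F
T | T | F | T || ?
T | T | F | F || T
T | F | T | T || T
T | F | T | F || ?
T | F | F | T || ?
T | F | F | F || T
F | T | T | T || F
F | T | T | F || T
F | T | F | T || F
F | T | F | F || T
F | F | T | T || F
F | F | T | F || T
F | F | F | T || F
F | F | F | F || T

Row A=T, B=T, C=F, D=T: ((B and A and D) implies not ((C xor not not (A iff C)) implies D)) = F, (D iff (A and C)) = F, so the formula = T.
Row A=T, B=F, C=T, D=F: ((B and A and D) implies not ((C xor not not (A iff C)) implies D)) = T, (D iff (A and C)) = F, so the formula = F.
Row A=T, B=F, C=F, D=T: ((B and A and D) implies not ((C xor not not (A iff C)) implies D)) = T, (D iff (A and C)) = F, so the formula = F.

T, F, F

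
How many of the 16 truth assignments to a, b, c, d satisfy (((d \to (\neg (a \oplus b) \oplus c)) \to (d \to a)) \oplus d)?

10

a | b | c | d || (a \oplus b) | \neg (a \oplus b) | (\neg (a \oplus b) \oplus c) | (d \to a) | φ
1 | 1 | 1 | 1 ||      0       |         1         |              0               |     1     | 0
1 | 1 | 1 | 0 ||      0       |         1         |              0               |     1     | 1
1 | 1 | 0 | 1 ||      0       |         1         |              1               |     1     | 0
1 | 1 | 0 | 0 ||      0       |         1         |              1               |     1     | 1
1 | 0 | 1 | 1 ||      1       |         0         |              1               |     1     | 0
1 | 0 | 1 | 0 ||      1       |         0         |              1               |     1     | 1
1 | 0 | 0 | 1 ||      1       |         0         |              0               |     1     | 0
1 | 0 | 0 | 0 ||      1       |         0         |              0               |     1     | 1
0 | 1 | 1 | 1 ||      1       |         0         |              1               |     0     | 1
0 | 1 | 1 | 0 ||      1       |         0         |              1               |     1     | 1
0 | 1 | 0 | 1 ||      1       |         0         |              0               |     0     | 0
0 | 1 | 0 | 0 ||      1       |         0         |              0               |     1     | 1
0 | 0 | 1 | 1 ||      0       |         1         |              0               |     0     | 0
0 | 0 | 1 | 0 ||      0       |         1         |              0               |     1     | 1
0 | 0 | 0 | 1 ||      0       |         1         |              1               |     0     | 1
0 | 0 | 0 | 0 ||      0       |         1         |              1               |     1     | 1
The formula is true on 10 of the 16 rows.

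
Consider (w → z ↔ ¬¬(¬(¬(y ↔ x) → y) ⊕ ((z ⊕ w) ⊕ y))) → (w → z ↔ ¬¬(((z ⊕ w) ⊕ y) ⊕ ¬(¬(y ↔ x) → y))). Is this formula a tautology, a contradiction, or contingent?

x | y | z | w | (w → z) | (y ↔ x) | ¬(y ↔ x) | (¬(y ↔ x) → y) | ¬(¬(y ↔ x) → y) | (z ⊕ w) | ((z ⊕ w) ⊕ y) | φ
- | - | - | - | ------- | ------- | -------- | -------------- | --------------- | ------- | ------------- | -
F | F | F | F |    T    |    T    |    F     |       T        |        F        |    F    |       F       | T
F | F | F | T |    F    |    T    |    F     |       T        |        F        |    T    |       T       | T
F | F | T | F |    T    |    T    |    F     |       T        |        F        |    T    |       T       | T
F | F | T | T |    T    |    T    |    F     |       T        |        F        |    F    |       F       | T
F | T | F | F |    T    |    F    |    T     |       T        |        F        |    F    |       T       | T
F | T | F | T |    F    |    F    |    T     |       T        |        F        |    T    |       F       | T
F | T | T | F |    T    |    F    |    T     |       T        |        F        |    T    |       F       | T
F | T | T | T |    T    |    F    |    T     |       T        |        F        |    F    |       T       | T
T | F | F | F |    T    |    F    |    T     |       F        |        T        |    F    |       F       | T
T | F | F | T |    F    |    F    |    T     |       F        |        T        |    T    |       T       | T
T | F | T | F |    T    |    F    |    T     |       F        |        T        |    T    |       T       | T
T | F | T | T |    T    |    F    |    T     |       F        |        T        |    F    |       F       | T
T | T | F | F |    T    |    T    |    F     |       T        |        F        |    F    |       T       | T
T | T | F | T |    F    |    T    |    F     |       T        |        F        |    T    |       F       | T
T | T | T | F |    T    |    T    |    F     |       T        |        F        |    T    |       F       | T
T | T | T | T |    T    |    T    |    F     |       T        |        F        |    F    |       T       | T
Every row is T, so the formula is a tautology.

tautology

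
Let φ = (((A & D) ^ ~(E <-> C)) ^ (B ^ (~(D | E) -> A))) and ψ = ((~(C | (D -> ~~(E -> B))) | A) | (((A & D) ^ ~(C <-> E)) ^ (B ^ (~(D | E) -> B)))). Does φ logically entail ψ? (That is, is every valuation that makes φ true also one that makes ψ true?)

A | B | C | D | E | φ | ψ
- | - | - | - | - | - | -
1 | 1 | 1 | 1 | 1 | 1 | 1
1 | 1 | 1 | 1 | 0 | 0 | 1
1 | 1 | 1 | 0 | 1 | 0 | 1
1 | 1 | 1 | 0 | 0 | 1 | 1
1 | 1 | 0 | 1 | 1 | 0 | 1
1 | 1 | 0 | 1 | 0 | 1 | 1
1 | 1 | 0 | 0 | 1 | 1 | 1
1 | 1 | 0 | 0 | 0 | 0 | 1
1 | 0 | 1 | 1 | 1 | 0 | 1
1 | 0 | 1 | 1 | 0 | 1 | 1
1 | 0 | 1 | 0 | 1 | 1 | 1
1 | 0 | 1 | 0 | 0 | 0 | 1
1 | 0 | 0 | 1 | 1 | 1 | 1
1 | 0 | 0 | 1 | 0 | 0 | 1
1 | 0 | 0 | 0 | 1 | 0 | 1
1 | 0 | 0 | 0 | 0 | 1 | 1
0 | 1 | 1 | 1 | 1 | 0 | 0
0 | 1 | 1 | 1 | 0 | 1 | 1
0 | 1 | 1 | 0 | 1 | 0 | 0
0 | 1 | 1 | 0 | 0 | 0 | 1
0 | 1 | 0 | 1 | 1 | 1 | 1
0 | 1 | 0 | 1 | 0 | 0 | 0
0 | 1 | 0 | 0 | 1 | 1 | 1
0 | 1 | 0 | 0 | 0 | 1 | 0
0 | 0 | 1 | 1 | 1 | 1 | 1
0 | 0 | 1 | 1 | 0 | 0 | 0
0 | 0 | 1 | 0 | 1 | 1 | 1
0 | 0 | 1 | 0 | 0 | 1 | 1
0 | 0 | 0 | 1 | 1 | 0 | 1
0 | 0 | 0 | 1 | 0 | 1 | 1
0 | 0 | 0 | 0 | 1 | 0 | 0
0 | 0 | 0 | 0 | 0 | 0 | 0
At A=0, B=1, C=0, D=0, E=0 we have φ true but ψ false, so φ does not entail ψ.

no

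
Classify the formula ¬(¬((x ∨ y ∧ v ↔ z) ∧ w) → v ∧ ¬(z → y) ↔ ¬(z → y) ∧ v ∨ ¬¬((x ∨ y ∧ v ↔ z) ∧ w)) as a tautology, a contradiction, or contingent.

x | y | z | w | v | φ
- | - | - | - | - | -
0 | 0 | 0 | 0 | 0 | 0
0 | 0 | 0 | 0 | 1 | 0
0 | 0 | 0 | 1 | 0 | 0
0 | 0 | 0 | 1 | 1 | 0
0 | 0 | 1 | 0 | 0 | 0
0 | 0 | 1 | 0 | 1 | 0
0 | 0 | 1 | 1 | 0 | 0
0 | 0 | 1 | 1 | 1 | 0
0 | 1 | 0 | 0 | 0 | 0
0 | 1 | 0 | 0 | 1 | 0
0 | 1 | 0 | 1 | 0 | 0
0 | 1 | 0 | 1 | 1 | 0
0 | 1 | 1 | 0 | 0 | 0
0 | 1 | 1 | 0 | 1 | 0
0 | 1 | 1 | 1 | 0 | 0
0 | 1 | 1 | 1 | 1 | 0
1 | 0 | 0 | 0 | 0 | 0
1 | 0 | 0 | 0 | 1 | 0
1 | 0 | 0 | 1 | 0 | 0
1 | 0 | 0 | 1 | 1 | 0
1 | 0 | 1 | 0 | 0 | 0
1 | 0 | 1 | 0 | 1 | 0
1 | 0 | 1 | 1 | 0 | 0
1 | 0 | 1 | 1 | 1 | 0
1 | 1 | 0 | 0 | 0 | 0
1 | 1 | 0 | 0 | 1 | 0
1 | 1 | 0 | 1 | 0 | 0
1 | 1 | 0 | 1 | 1 | 0
1 | 1 | 1 | 0 | 0 | 0
1 | 1 | 1 | 0 | 1 | 0
1 | 1 | 1 | 1 | 0 | 0
1 | 1 | 1 | 1 | 1 | 0
Every row is 0, so the formula is a contradiction.

contradiction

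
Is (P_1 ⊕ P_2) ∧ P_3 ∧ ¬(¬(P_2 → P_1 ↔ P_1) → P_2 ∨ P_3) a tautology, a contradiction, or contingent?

contradiction

P_1 | P_2 | P_3 || φ
 1  |  1  |  1  || 0
 1  |  1  |  0  || 0
 1  |  0  |  1  || 0
 1  |  0  |  0  || 0
 0  |  1  |  1  || 0
 0  |  1  |  0  || 0
 0  |  0  |  1  || 0
 0  |  0  |  0  || 0
Every row is 0, so the formula is a contradiction.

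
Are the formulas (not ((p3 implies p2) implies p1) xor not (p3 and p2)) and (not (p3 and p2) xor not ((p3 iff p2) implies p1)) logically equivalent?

not equivalent

p1 | p2 | p3 || φ | ψ
1  | 1  | 1  || 0 | 0
1  | 1  | 0  || 1 | 1
1  | 0  | 1  || 1 | 1
1  | 0  | 0  || 1 | 1
0  | 1  | 1  || 1 | 1
0  | 1  | 0  || 0 | 1
0  | 0  | 1  || 1 | 1
0  | 0  | 0  || 0 | 0
The columns differ at p1=0, p2=1, p3=0 (φ=0, ψ=1), so they are not equivalent.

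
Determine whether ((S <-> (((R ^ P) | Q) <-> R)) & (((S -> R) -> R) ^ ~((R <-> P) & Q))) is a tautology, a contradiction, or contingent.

contingent

P  Q  R  S     (R ^ P)  ((R ^ P) | Q)  (((R ^ P) | Q) <-> R)  (S -> R)  ((S -> R) -> R)  (R <-> P)  ((R <-> P) & Q)  ~((R <-> P) & Q)  φ
1  1  1  1        0           1                  1               1             1             1             1                0          1
1  1  1  0        0           1                  1               1             1             1             1                0          0
1  1  0  1        1           1                  0               0             1             0             0                1          0
1  1  0  0        1           1                  0               1             0             0             0                1          1
1  0  1  1        0           0                  0               1             1             1             0                1          0
1  0  1  0        0           0                  0               1             1             1             0                1          0
1  0  0  1        1           1                  0               0             1             0             0                1          0
1  0  0  0        1           1                  0               1             0             0             0                1          1
0  1  1  1        1           1                  1               1             1             0             0                1          0
0  1  1  0        1           1                  1               1             1             0             0                1          0
0  1  0  1        0           1                  0               0             1             1             1                0          0
0  1  0  0        0           1                  0               1             0             1             1                0          0
0  0  1  1        1           1                  1               1             1             0             0                1          0
0  0  1  0        1           1                  1               1             1             0             0                1          0
0  0  0  1        0           0                  1               0             1             1             0                1          0
0  0  0  0        0           0                  1               1             0             1             0                1          0
3 of 16 rows are 1, so the formula is contingent.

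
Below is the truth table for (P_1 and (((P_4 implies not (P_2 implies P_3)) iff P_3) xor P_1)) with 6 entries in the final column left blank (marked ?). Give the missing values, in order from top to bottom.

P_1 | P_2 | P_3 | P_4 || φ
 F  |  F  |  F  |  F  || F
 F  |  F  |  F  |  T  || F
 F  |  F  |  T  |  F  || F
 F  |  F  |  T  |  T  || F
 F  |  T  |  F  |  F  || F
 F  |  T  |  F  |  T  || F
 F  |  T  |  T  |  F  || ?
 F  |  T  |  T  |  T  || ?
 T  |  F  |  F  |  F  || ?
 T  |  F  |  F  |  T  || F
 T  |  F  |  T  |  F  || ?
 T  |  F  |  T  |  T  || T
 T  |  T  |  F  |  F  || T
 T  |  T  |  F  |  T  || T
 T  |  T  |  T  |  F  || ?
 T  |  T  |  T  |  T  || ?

Row P_1=F, P_2=T, P_3=T, P_4=F: (((P_4 implies not (P_2 implies P_3)) iff P_3) xor P_1) = T, so the formula = F.
Row P_1=F, P_2=T, P_3=T, P_4=T: (((P_4 implies not (P_2 implies P_3)) iff P_3) xor P_1) = F, so the formula = F.
Row P_1=T, P_2=F, P_3=F, P_4=F: (((P_4 implies not (P_2 implies P_3)) iff P_3) xor P_1) = T, so the formula = T.
Row P_1=T, P_2=F, P_3=T, P_4=F: (((P_4 implies not (P_2 implies P_3)) iff P_3) xor P_1) = F, so the formula = F.
Row P_1=T, P_2=T, P_3=T, P_4=F: (((P_4 implies not (P_2 implies P_3)) iff P_3) xor P_1) = F, so the formula = F.
Row P_1=T, P_2=T, P_3=T, P_4=T: (((P_4 implies not (P_2 implies P_3)) iff P_3) xor P_1) = T, so the formula = T.

F, F, T, F, F, T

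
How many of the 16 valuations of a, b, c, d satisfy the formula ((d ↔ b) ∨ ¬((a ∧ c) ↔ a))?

  a   |   b   |   c   |   d   | ((d ↔ b) ∨ ¬((a ∧ c) ↔ a))
----- | ----- | ----- | ----- | --------------------------
False | False | False | False |            True           
False | False | False |  True |           False           
False | False |  True | False |            True           
False | False |  True |  True |           False           
False |  True | False | False |           False           
False |  True | False |  True |            True           
False |  True |  True | False |           False           
False |  True |  True |  True |            True           
 True | False | False | False |            True           
 True | False | False |  True |            True           
 True | False |  True | False |            True           
 True | False |  True |  True |           False           
 True |  True | False | False |            True           
 True |  True | False |  True |            True           
 True |  True |  True | False |           False           
 True |  True |  True |  True |            True           
The formula is true on 10 of the 16 rows.

10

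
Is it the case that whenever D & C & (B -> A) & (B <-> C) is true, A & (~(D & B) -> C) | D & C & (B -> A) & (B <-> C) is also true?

yes

A | B | C | D | φ | ψ
- | - | - | - | - | -
0 | 0 | 0 | 0 | 0 | 0
0 | 0 | 0 | 1 | 0 | 0
0 | 0 | 1 | 0 | 0 | 0
0 | 0 | 1 | 1 | 0 | 0
0 | 1 | 0 | 0 | 0 | 0
0 | 1 | 0 | 1 | 0 | 0
0 | 1 | 1 | 0 | 0 | 0
0 | 1 | 1 | 1 | 0 | 0
1 | 0 | 0 | 0 | 0 | 0
1 | 0 | 0 | 1 | 0 | 0
1 | 0 | 1 | 0 | 0 | 1
1 | 0 | 1 | 1 | 0 | 1
1 | 1 | 0 | 0 | 0 | 0
1 | 1 | 0 | 1 | 0 | 1
1 | 1 | 1 | 0 | 0 | 1
1 | 1 | 1 | 1 | 1 | 1
In every row where φ is true, ψ is also true, so φ ⊨ ψ.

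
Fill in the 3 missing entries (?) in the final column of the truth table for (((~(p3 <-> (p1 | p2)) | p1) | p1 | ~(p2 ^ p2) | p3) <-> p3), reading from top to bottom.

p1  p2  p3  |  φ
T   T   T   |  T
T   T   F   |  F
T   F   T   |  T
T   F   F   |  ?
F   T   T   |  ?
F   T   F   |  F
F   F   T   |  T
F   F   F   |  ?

F, T, F

Row p1=T, p2=F, p3=F: ((~(p3 <-> (p1 | p2)) | p1) | p1 | ~(p2 ^ p2) | p3) = T, so the formula = F.
Row p1=F, p2=T, p3=T: ((~(p3 <-> (p1 | p2)) | p1) | p1 | ~(p2 ^ p2) | p3) = T, so the formula = T.
Row p1=F, p2=F, p3=F: ((~(p3 <-> (p1 | p2)) | p1) | p1 | ~(p2 ^ p2) | p3) = T, so the formula = F.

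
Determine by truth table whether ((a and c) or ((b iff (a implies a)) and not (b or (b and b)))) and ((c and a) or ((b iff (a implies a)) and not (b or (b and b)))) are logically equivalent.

a | b | c | φ | ψ
- | - | - | - | -
T | T | T | T | T
T | T | F | F | F
T | F | T | T | T
T | F | F | F | F
F | T | T | F | F
F | T | F | F | F
F | F | T | F | F
F | F | F | F | F
The columns for φ and ψ agree on every row, so they are logically equivalent.

equivalent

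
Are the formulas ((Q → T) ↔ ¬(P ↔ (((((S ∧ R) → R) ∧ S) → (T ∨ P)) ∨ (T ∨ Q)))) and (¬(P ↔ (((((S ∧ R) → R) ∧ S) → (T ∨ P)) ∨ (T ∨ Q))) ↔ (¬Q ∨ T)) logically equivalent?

equivalent

P  Q  R  S  T  |  φ  ψ
1  1  1  1  1  |  0  0
1  1  1  1  0  |  1  1
1  1  1  0  1  |  0  0
1  1  1  0  0  |  1  1
1  1  0  1  1  |  0  0
1  1  0  1  0  |  1  1
1  1  0  0  1  |  0  0
1  1  0  0  0  |  1  1
1  0  1  1  1  |  0  0
1  0  1  1  0  |  0  0
1  0  1  0  1  |  0  0
1  0  1  0  0  |  0  0
1  0  0  1  1  |  0  0
1  0  0  1  0  |  0  0
1  0  0  0  1  |  0  0
1  0  0  0  0  |  0  0
0  1  1  1  1  |  1  1
0  1  1  1  0  |  0  0
0  1  1  0  1  |  1  1
0  1  1  0  0  |  0  0
0  1  0  1  1  |  1  1
0  1  0  1  0  |  0  0
0  1  0  0  1  |  1  1
0  1  0  0  0  |  0  0
0  0  1  1  1  |  1  1
0  0  1  1  0  |  0  0
0  0  1  0  1  |  1  1
0  0  1  0  0  |  1  1
0  0  0  1  1  |  1  1
0  0  0  1  0  |  0  0
0  0  0  0  1  |  1  1
0  0  0  0  0  |  1  1
The columns for φ and ψ agree on every row, so they are logically equivalent.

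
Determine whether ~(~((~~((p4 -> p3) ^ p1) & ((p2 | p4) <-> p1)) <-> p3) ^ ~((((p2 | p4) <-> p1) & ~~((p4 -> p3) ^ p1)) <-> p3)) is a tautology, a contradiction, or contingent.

tautology

  p1     p2     p3     p4      (p4 -> p3)  ((p4 -> p3) ^ p1)  ~((p4 -> p3) ^ p1)  ~~((p4 -> p3) ^ p1)  (p2 | p4)  ((p2 | p4) <-> p1)    φ  
False  False  False  False        True            True              False                 True           False           True          True
False  False  False   True       False           False               True                False            True          False          True
False  False   True  False        True            True              False                 True           False           True          True
False  False   True   True        True            True              False                 True            True          False          True
False   True  False  False        True            True              False                 True            True          False          True
False   True  False   True       False           False               True                False            True          False          True
False   True   True  False        True            True              False                 True            True          False          True
False   True   True   True        True            True              False                 True            True          False          True
 True  False  False  False        True           False               True                False           False          False          True
 True  False  False   True       False            True              False                 True            True           True          True
 True  False   True  False        True           False               True                False           False          False          True
 True  False   True   True        True           False               True                False            True           True          True
 True   True  False  False        True           False               True                False            True           True          True
 True   True  False   True       False            True              False                 True            True           True          True
 True   True   True  False        True           False               True                False            True           True          True
 True   True   True   True        True           False               True                False            True           True          True
Every row is True, so the formula is a tautology.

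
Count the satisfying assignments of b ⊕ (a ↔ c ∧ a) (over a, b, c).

4

a  b  c  |  (b ⊕ (a ↔ (c ∧ a)))
T  T  T  |           F         
T  T  F  |           T         
T  F  T  |           T         
T  F  F  |           F         
F  T  T  |           F         
F  T  F  |           F         
F  F  T  |           T         
F  F  F  |           T         
The formula is true on 4 of the 8 rows.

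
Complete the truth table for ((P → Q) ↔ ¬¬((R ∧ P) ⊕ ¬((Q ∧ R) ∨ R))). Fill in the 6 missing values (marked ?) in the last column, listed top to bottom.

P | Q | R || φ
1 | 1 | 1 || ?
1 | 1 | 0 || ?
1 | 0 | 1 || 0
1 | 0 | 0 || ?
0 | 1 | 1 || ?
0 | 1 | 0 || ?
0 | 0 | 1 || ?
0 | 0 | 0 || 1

Row P=1, Q=1, R=1: (P → Q) = 1, ¬¬((R ∧ P) ⊕ ¬((Q ∧ R) ∨ R)) = 1, so the formula = 1.
Row P=1, Q=1, R=0: (P → Q) = 1, ¬¬((R ∧ P) ⊕ ¬((Q ∧ R) ∨ R)) = 1, so the formula = 1.
Row P=1, Q=0, R=0: (P → Q) = 0, ¬¬((R ∧ P) ⊕ ¬((Q ∧ R) ∨ R)) = 1, so the formula = 0.
Row P=0, Q=1, R=1: (P → Q) = 1, ¬¬((R ∧ P) ⊕ ¬((Q ∧ R) ∨ R)) = 0, so the formula = 0.
Row P=0, Q=1, R=0: (P → Q) = 1, ¬¬((R ∧ P) ⊕ ¬((Q ∧ R) ∨ R)) = 1, so the formula = 1.
Row P=0, Q=0, R=1: (P → Q) = 1, ¬¬((R ∧ P) ⊕ ¬((Q ∧ R) ∨ R)) = 0, so the formula = 0.

1, 1, 0, 0, 1, 0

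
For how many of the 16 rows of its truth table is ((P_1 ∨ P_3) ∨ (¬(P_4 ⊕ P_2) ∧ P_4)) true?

13

 P_1  |  P_2  |  P_3  |  P_4  | (P_1 ∨ P_3) | (P_4 ⊕ P_2) | ¬(P_4 ⊕ P_2) | (¬(P_4 ⊕ P_2) ∧ P_4) |   φ  
----- | ----- | ----- | ----- | ----------- | ----------- | ------------ | -------------------- | -----
 True |  True |  True |  True |     True    |    False    |     True     |         True         |  True
 True |  True |  True | False |     True    |     True    |    False     |        False         |  True
 True |  True | False |  True |     True    |    False    |     True     |         True         |  True
 True |  True | False | False |     True    |     True    |    False     |        False         |  True
 True | False |  True |  True |     True    |     True    |    False     |        False         |  True
 True | False |  True | False |     True    |    False    |     True     |        False         |  True
 True | False | False |  True |     True    |     True    |    False     |        False         |  True
 True | False | False | False |     True    |    False    |     True     |        False         |  True
False |  True |  True |  True |     True    |    False    |     True     |         True         |  True
False |  True |  True | False |     True    |     True    |    False     |        False         |  True
False |  True | False |  True |    False    |    False    |     True     |         True         |  True
False |  True | False | False |    False    |     True    |    False     |        False         | False
False | False |  True |  True |     True    |     True    |    False     |        False         |  True
False | False |  True | False |     True    |    False    |     True     |        False         |  True
False | False | False |  True |    False    |     True    |    False     |        False         | False
False | False | False | False |    False    |    False    |     True     |        False         | False
The formula is true on 13 of the 16 rows.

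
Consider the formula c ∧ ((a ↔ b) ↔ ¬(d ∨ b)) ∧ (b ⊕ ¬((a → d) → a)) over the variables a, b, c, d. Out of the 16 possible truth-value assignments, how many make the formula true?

a  b  c  d  |  φ
T  T  T  T  |  F
T  T  T  F  |  F
T  T  F  T  |  F
T  T  F  F  |  F
T  F  T  T  |  F
T  F  T  F  |  F
T  F  F  T  |  F
T  F  F  F  |  F
F  T  T  T  |  F
F  T  T  F  |  F
F  T  F  T  |  F
F  T  F  F  |  F
F  F  T  T  |  F
F  F  T  F  |  T
F  F  F  T  |  F
F  F  F  F  |  F
The formula is true on 1 of the 16 rows.

1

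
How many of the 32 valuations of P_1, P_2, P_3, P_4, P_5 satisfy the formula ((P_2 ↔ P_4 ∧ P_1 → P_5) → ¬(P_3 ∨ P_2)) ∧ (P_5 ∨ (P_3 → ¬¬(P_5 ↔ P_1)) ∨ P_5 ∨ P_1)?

17

P_1  P_2  P_3  P_4  P_5  |  φ
 F    F    F    F    F   |  T
 F    F    F    F    T   |  T
 F    F    F    T    F   |  T
 F    F    F    T    T   |  T
 F    F    T    F    F   |  T
 F    F    T    F    T   |  T
 F    F    T    T    F   |  T
 F    F    T    T    T   |  T
 F    T    F    F    F   |  F
 F    T    F    F    T   |  F
 F    T    F    T    F   |  F
 F    T    F    T    T   |  F
 F    T    T    F    F   |  F
 F    T    T    F    T   |  F
 F    T    T    T    F   |  F
 F    T    T    T    T   |  F
 T    F    F    F    F   |  T
 T    F    F    F    T   |  T
 T    F    F    T    F   |  T
 T    F    F    T    T   |  T
 T    F    T    F    F   |  T
 T    F    T    F    T   |  T
 T    F    T    T    F   |  F
 T    F    T    T    T   |  T
 T    T    F    F    F   |  F
 T    T    F    F    T   |  F
 T    T    F    T    F   |  T
 T    T    F    T    T   |  F
 T    T    T    F    F   |  F
 T    T    T    F    T   |  F
 T    T    T    T    F   |  T
 T    T    T    T    T   |  F
The formula is true on 17 of the 32 rows.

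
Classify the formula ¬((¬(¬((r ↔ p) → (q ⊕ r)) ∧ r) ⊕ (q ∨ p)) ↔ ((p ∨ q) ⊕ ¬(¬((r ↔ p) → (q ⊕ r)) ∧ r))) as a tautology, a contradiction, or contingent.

  p      q      r    |  (r ↔ p)  (q ⊕ r)  ((r ↔ p) → (q ⊕ r))  ¬((r ↔ p) → (q ⊕ r))  (¬((r ↔ p) → (q ⊕ r)) ∧ r)  ¬(¬((r ↔ p) → (q ⊕ r)) ∧ r)  (q ∨ p)  (p ∨ q)    φ  
False  False  False  |    True    False          False                 True                    False                         True              False    False   False
False  False   True  |   False     True           True                False                    False                         True              False    False   False
False   True  False  |    True     True           True                False                    False                         True               True     True   False
False   True   True  |   False    False           True                False                    False                         True               True     True   False
 True  False  False  |   False    False           True                False                    False                         True               True     True   False
 True  False   True  |    True     True           True                False                    False                         True               True     True   False
 True   True  False  |   False     True           True                False                    False                         True               True     True   False
 True   True   True  |    True    False          False                 True                     True                        False               True     True   False
Every row is False, so the formula is a contradiction.

contradiction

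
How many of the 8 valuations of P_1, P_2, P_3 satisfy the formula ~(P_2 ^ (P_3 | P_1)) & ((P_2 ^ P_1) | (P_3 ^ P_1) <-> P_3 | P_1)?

3

P_1  P_2  P_3     (P_3 | P_1)  (P_2 ^ (P_3 | P_1))  ~(P_2 ^ (P_3 | P_1))  (P_2 ^ P_1)  (P_3 ^ P_1)  ((P_2 ^ P_1) | (P_3 ^ P_1))  φ
 T    T    T           T                F                    T                 F            F                    F               F
 T    T    F           T                F                    T                 F            T                    T               T
 T    F    T           T                T                    F                 T            F                    T               F
 T    F    F           T                T                    F                 T            T                    T               F
 F    T    T           T                F                    T                 T            T                    T               T
 F    T    F           F                T                    F                 T            F                    T               F
 F    F    T           T                T                    F                 F            T                    T               F
 F    F    F           F                F                    T                 F            F                    F               T
The formula is true on 3 of the 8 rows.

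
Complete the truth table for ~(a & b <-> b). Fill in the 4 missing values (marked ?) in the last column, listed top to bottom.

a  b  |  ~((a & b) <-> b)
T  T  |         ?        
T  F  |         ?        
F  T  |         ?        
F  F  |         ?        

F, F, T, F

Row a=T, b=T: (a & b) = T, (a & b <-> b) = T, so ~((a & b) <-> b) = F.
Row a=T, b=F: (a & b) = F, (a & b <-> b) = T, so ~((a & b) <-> b) = F.
Row a=F, b=T: (a & b) = F, (a & b <-> b) = F, so ~((a & b) <-> b) = T.
Row a=F, b=F: (a & b) = F, (a & b <-> b) = T, so ~((a & b) <-> b) = F.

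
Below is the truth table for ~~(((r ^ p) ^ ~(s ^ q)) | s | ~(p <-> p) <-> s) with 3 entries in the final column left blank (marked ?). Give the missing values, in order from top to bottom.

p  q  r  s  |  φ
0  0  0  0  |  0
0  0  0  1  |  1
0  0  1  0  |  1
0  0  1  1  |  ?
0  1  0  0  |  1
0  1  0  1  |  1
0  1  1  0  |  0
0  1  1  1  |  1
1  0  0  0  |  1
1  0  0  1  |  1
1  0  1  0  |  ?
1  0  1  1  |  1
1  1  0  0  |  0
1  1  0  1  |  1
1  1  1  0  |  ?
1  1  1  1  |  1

1, 0, 1

Row p=0, q=0, r=1, s=1: (((r ^ p) ^ ~(s ^ q)) | s | ~(p <-> p) <-> s) = 1, ~(((r ^ p) ^ ~(s ^ q)) | s | ~(p <-> p) <-> s) = 0, so the formula = 1.
Row p=1, q=0, r=1, s=0: (((r ^ p) ^ ~(s ^ q)) | s | ~(p <-> p) <-> s) = 0, ~(((r ^ p) ^ ~(s ^ q)) | s | ~(p <-> p) <-> s) = 1, so the formula = 0.
Row p=1, q=1, r=1, s=0: (((r ^ p) ^ ~(s ^ q)) | s | ~(p <-> p) <-> s) = 1, ~(((r ^ p) ^ ~(s ^ q)) | s | ~(p <-> p) <-> s) = 0, so the formula = 1.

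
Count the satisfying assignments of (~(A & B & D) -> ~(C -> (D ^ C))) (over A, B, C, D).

  A   |   B   |   C   |   D   ||   φ  
 True |  True |  True |  True ||  True
 True |  True |  True | False || False
 True |  True | False |  True ||  True
 True |  True | False | False || False
 True | False |  True |  True ||  True
 True | False |  True | False || False
 True | False | False |  True || False
 True | False | False | False || False
False |  True |  True |  True ||  True
False |  True |  True | False || False
False |  True | False |  True || False
False |  True | False | False || False
False | False |  True |  True ||  True
False | False |  True | False || False
False | False | False |  True || False
False | False | False | False || False
The formula is true on 5 of the 16 rows.

5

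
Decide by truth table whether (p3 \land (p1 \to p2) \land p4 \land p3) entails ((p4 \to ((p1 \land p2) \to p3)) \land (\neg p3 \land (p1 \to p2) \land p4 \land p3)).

p1  p2  p3  p4  |  φ  ψ
T   T   T   T   |  T  F
T   T   T   F   |  F  F
T   T   F   T   |  F  F
T   T   F   F   |  F  F
T   F   T   T   |  F  F
T   F   T   F   |  F  F
T   F   F   T   |  F  F
T   F   F   F   |  F  F
F   T   T   T   |  T  F
F   T   T   F   |  F  F
F   T   F   T   |  F  F
F   T   F   F   |  F  F
F   F   T   T   |  T  F
F   F   T   F   |  F  F
F   F   F   T   |  F  F
F   F   F   F   |  F  F
At p1=T, p2=T, p3=T, p4=T we have φ true but ψ false, so φ does not entail ψ.

no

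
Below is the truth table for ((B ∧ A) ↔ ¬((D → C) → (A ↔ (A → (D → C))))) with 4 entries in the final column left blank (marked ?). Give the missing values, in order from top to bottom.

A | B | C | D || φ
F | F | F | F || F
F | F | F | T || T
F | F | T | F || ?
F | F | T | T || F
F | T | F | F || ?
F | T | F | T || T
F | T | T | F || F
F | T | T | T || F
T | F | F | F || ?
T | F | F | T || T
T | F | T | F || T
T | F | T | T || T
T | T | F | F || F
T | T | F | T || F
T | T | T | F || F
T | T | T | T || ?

Row A=F, B=F, C=T, D=F: (B ∧ A) = F, ¬((D → C) → (A ↔ (A → (D → C)))) = T, so the formula = F.
Row A=F, B=T, C=F, D=F: (B ∧ A) = F, ¬((D → C) → (A ↔ (A → (D → C)))) = T, so the formula = F.
Row A=T, B=F, C=F, D=F: (B ∧ A) = F, ¬((D → C) → (A ↔ (A → (D → C)))) = F, so the formula = T.
Row A=T, B=T, C=T, D=T: (B ∧ A) = T, ¬((D → C) → (A ↔ (A → (D → C)))) = F, so the formula = F.

F, F, T, F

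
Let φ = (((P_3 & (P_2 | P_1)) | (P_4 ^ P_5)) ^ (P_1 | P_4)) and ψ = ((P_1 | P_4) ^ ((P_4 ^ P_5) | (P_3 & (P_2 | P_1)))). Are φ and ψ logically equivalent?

P_1  P_2  P_3  P_4  P_5  |  φ  ψ
 F    F    F    F    F   |  F  F
 F    F    F    F    T   |  T  T
 F    F    F    T    F   |  F  F
 F    F    F    T    T   |  T  T
 F    F    T    F    F   |  F  F
 F    F    T    F    T   |  T  T
 F    F    T    T    F   |  F  F
 F    F    T    T    T   |  T  T
 F    T    F    F    F   |  F  F
 F    T    F    F    T   |  T  T
 F    T    F    T    F   |  F  F
 F    T    F    T    T   |  T  T
 F    T    T    F    F   |  T  T
 F    T    T    F    T   |  T  T
 F    T    T    T    F   |  F  F
 F    T    T    T    T   |  F  F
 T    F    F    F    F   |  T  T
 T    F    F    F    T   |  F  F
 T    F    F    T    F   |  F  F
 T    F    F    T    T   |  T  T
 T    F    T    F    F   |  F  F
 T    F    T    F    T   |  F  F
 T    F    T    T    F   |  F  F
 T    F    T    T    T   |  F  F
 T    T    F    F    F   |  T  T
 T    T    F    F    T   |  F  F
 T    T    F    T    F   |  F  F
 T    T    F    T    T   |  T  T
 T    T    T    F    F   |  F  F
 T    T    T    F    T   |  F  F
 T    T    T    T    F   |  F  F
 T    T    T    T    T   |  F  F
The columns for φ and ψ agree on every row, so they are logically equivalent.

equivalent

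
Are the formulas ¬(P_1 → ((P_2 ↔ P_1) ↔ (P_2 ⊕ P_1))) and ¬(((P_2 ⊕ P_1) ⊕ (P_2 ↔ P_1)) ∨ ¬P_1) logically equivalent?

P_1 | P_2 || φ | ψ
 T  |  T  || T | F
 T  |  F  || T | F
 F  |  T  || F | F
 F  |  F  || F | F
The columns differ at P_1=T, P_2=T (φ=T, ψ=F), so they are not equivalent.

not equivalent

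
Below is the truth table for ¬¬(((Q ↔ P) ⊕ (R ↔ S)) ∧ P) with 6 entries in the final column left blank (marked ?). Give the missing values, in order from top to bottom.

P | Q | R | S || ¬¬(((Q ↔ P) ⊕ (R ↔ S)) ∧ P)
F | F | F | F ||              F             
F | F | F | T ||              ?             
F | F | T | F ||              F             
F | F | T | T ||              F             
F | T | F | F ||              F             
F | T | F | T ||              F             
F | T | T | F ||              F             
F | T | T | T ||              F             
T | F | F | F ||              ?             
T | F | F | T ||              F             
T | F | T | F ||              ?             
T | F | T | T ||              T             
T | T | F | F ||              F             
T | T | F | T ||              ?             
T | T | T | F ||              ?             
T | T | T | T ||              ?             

Row P=F, Q=F, R=F, S=T: (((Q ↔ P) ⊕ (R ↔ S)) ∧ P) = F, ¬(((Q ↔ P) ⊕ (R ↔ S)) ∧ P) = T, so ¬¬(((Q ↔ P) ⊕ (R ↔ S)) ∧ P) = F.
Row P=T, Q=F, R=F, S=F: (((Q ↔ P) ⊕ (R ↔ S)) ∧ P) = T, ¬(((Q ↔ P) ⊕ (R ↔ S)) ∧ P) = F, so ¬¬(((Q ↔ P) ⊕ (R ↔ S)) ∧ P) = T.
Row P=T, Q=F, R=T, S=F: (((Q ↔ P) ⊕ (R ↔ S)) ∧ P) = F, ¬(((Q ↔ P) ⊕ (R ↔ S)) ∧ P) = T, so ¬¬(((Q ↔ P) ⊕ (R ↔ S)) ∧ P) = F.
Row P=T, Q=T, R=F, S=T: (((Q ↔ P) ⊕ (R ↔ S)) ∧ P) = T, ¬(((Q ↔ P) ⊕ (R ↔ S)) ∧ P) = F, so ¬¬(((Q ↔ P) ⊕ (R ↔ S)) ∧ P) = T.
Row P=T, Q=T, R=T, S=F: (((Q ↔ P) ⊕ (R ↔ S)) ∧ P) = T, ¬(((Q ↔ P) ⊕ (R ↔ S)) ∧ P) = F, so ¬¬(((Q ↔ P) ⊕ (R ↔ S)) ∧ P) = T.
Row P=T, Q=T, R=T, S=T: (((Q ↔ P) ⊕ (R ↔ S)) ∧ P) = F, ¬(((Q ↔ P) ⊕ (R ↔ S)) ∧ P) = T, so ¬¬(((Q ↔ P) ⊕ (R ↔ S)) ∧ P) = F.

F, T, F, T, T, F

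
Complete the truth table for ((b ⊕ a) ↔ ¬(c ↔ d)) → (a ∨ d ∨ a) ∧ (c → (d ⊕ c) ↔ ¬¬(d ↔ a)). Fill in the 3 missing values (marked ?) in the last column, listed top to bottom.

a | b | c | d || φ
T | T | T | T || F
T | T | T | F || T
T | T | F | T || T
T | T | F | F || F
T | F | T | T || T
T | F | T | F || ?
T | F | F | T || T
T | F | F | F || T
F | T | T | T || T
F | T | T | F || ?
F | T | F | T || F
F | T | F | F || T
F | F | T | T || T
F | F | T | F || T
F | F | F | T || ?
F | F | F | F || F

F, F, T

Row a=T, b=F, c=T, d=F: ((b ⊕ a) ↔ ¬(c ↔ d)) = T, ((a ∨ d ∨ a) ∧ (c → (d ⊕ c) ↔ ¬¬(d ↔ a))) = F, so the formula = F.
Row a=F, b=T, c=T, d=F: ((b ⊕ a) ↔ ¬(c ↔ d)) = T, ((a ∨ d ∨ a) ∧ (c → (d ⊕ c) ↔ ¬¬(d ↔ a))) = F, so the formula = F.
Row a=F, b=F, c=F, d=T: ((b ⊕ a) ↔ ¬(c ↔ d)) = F, ((a ∨ d ∨ a) ∧ (c → (d ⊕ c) ↔ ¬¬(d ↔ a))) = F, so the formula = T.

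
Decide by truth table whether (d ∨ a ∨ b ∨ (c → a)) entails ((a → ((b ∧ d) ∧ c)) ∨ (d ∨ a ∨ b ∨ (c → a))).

yes

  a   |   b   |   c   |   d   |   φ   |   ψ  
----- | ----- | ----- | ----- | ----- | -----
 True |  True |  True |  True |  True |  True
 True |  True |  True | False |  True |  True
 True |  True | False |  True |  True |  True
 True |  True | False | False |  True |  True
 True | False |  True |  True |  True |  True
 True | False |  True | False |  True |  True
 True | False | False |  True |  True |  True
 True | False | False | False |  True |  True
False |  True |  True |  True |  True |  True
False |  True |  True | False |  True |  True
False |  True | False |  True |  True |  True
False |  True | False | False |  True |  True
False | False |  True |  True |  True |  True
False | False |  True | False | False |  True
False | False | False |  True |  True |  True
False | False | False | False |  True |  True
In every row where φ is true, ψ is also true, so φ ⊨ ψ.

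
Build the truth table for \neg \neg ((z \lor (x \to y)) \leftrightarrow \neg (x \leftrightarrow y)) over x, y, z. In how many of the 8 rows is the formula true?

  x      y      z    |  (x \to y)  (z \lor (x \to y))  (x \leftrightarrow y)  \neg (x \leftrightarrow y)    φ  
 True   True   True  |     True           True                  True                    False             False
 True   True  False  |     True           True                  True                    False             False
 True  False   True  |    False           True                 False                     True              True
 True  False  False  |    False          False                 False                     True             False
False   True   True  |     True           True                 False                     True              True
False   True  False  |     True           True                 False                     True              True
False  False   True  |     True           True                  True                    False             False
False  False  False  |     True           True                  True                    False             False
The formula is true on 3 of the 8 rows.

3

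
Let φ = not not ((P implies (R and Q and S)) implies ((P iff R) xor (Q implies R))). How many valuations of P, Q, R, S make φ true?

P  Q  R  S  |  (R and Q and S)  (P implies (R and Q and S))  (P iff R)  (Q implies R)  φ
1  1  1  1  |         1                      1                   1            1        0
1  1  1  0  |         0                      0                   1            1        1
1  1  0  1  |         0                      0                   0            0        1
1  1  0  0  |         0                      0                   0            0        1
1  0  1  1  |         0                      0                   1            1        1
1  0  1  0  |         0                      0                   1            1        1
1  0  0  1  |         0                      0                   0            1        1
1  0  0  0  |         0                      0                   0            1        1
0  1  1  1  |         1                      1                   0            1        1
0  1  1  0  |         0                      1                   0            1        1
0  1  0  1  |         0                      1                   1            0        1
0  1  0  0  |         0                      1                   1            0        1
0  0  1  1  |         0                      1                   0            1        1
0  0  1  0  |         0                      1                   0            1        1
0  0  0  1  |         0                      1                   1            1        0
0  0  0  0  |         0                      1                   1            1        0
The formula is true on 13 of the 16 rows.

13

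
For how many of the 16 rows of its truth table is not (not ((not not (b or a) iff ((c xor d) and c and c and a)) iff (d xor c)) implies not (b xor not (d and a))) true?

3

a | b | c | d | φ
- | - | - | - | -
F | F | F | F | T
F | F | F | T | F
F | F | T | F | F
F | F | T | T | T
F | T | F | F | F
F | T | F | T | F
F | T | T | F | F
F | T | T | T | F
T | F | F | F | F
T | F | F | T | F
T | F | T | F | F
T | F | T | T | F
T | T | F | F | F
T | T | F | T | T
T | T | T | F | F
T | T | T | T | F
The formula is true on 3 of the 16 rows.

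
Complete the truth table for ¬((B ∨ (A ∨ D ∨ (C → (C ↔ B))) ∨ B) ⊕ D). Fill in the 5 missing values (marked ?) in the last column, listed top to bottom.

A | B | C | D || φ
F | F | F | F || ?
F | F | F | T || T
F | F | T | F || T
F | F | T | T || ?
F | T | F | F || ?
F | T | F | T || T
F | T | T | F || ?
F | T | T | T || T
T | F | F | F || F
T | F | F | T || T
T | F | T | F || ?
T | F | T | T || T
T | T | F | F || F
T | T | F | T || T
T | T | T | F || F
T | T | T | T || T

F, T, F, F, F

Row A=F, B=F, C=F, D=F: (B ∨ (A ∨ D ∨ (C → (C ↔ B))) ∨ B) = T, ((B ∨ (A ∨ D ∨ (C → (C ↔ B))) ∨ B) ⊕ D) = T, so the formula = F.
Row A=F, B=F, C=T, D=T: (B ∨ (A ∨ D ∨ (C → (C ↔ B))) ∨ B) = T, ((B ∨ (A ∨ D ∨ (C → (C ↔ B))) ∨ B) ⊕ D) = F, so the formula = T.
Row A=F, B=T, C=F, D=F: (B ∨ (A ∨ D ∨ (C → (C ↔ B))) ∨ B) = T, ((B ∨ (A ∨ D ∨ (C → (C ↔ B))) ∨ B) ⊕ D) = T, so the formula = F.
Row A=F, B=T, C=T, D=F: (B ∨ (A ∨ D ∨ (C → (C ↔ B))) ∨ B) = T, ((B ∨ (A ∨ D ∨ (C → (C ↔ B))) ∨ B) ⊕ D) = T, so the formula = F.
Row A=T, B=F, C=T, D=F: (B ∨ (A ∨ D ∨ (C → (C ↔ B))) ∨ B) = T, ((B ∨ (A ∨ D ∨ (C → (C ↔ B))) ∨ B) ⊕ D) = T, so the formula = F.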